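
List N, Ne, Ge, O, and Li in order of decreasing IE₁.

Ne, N, O, Ge, Li

Li is in period 2, group 1; N is in period 2, group 15; O is in period 2, group 16; Ne is in period 2, group 18; Ge is in period 4, group 14.
Removing the outermost electron gets harder across a period and easier down a group.
These span different periods and groups, so the two trends combine.
Ge > Li: period and group pull opposite ways; the across-period shift dominates (762 vs 520 kJ/mol).
O > Ge: both effects reinforce here, so O is clearly the higher of the two.
N > O: this pair runs against the simple trend — see the exception note.
Ne > N: both are in period 2; the period trend gives Ne the larger value.
Note the exception: N has a higher first ionization energy than O, contrary to the simple trend — pairing an electron in O's 2p⁴ costs repulsion energy, so O ionizes more easily than half-filled N (2p³).
For reference (kJ/mol): Li 520, N 1402, O 1314, Ne 2081, Ge 762.
So from highest to lowest: Ne > N > O > Ge > Li.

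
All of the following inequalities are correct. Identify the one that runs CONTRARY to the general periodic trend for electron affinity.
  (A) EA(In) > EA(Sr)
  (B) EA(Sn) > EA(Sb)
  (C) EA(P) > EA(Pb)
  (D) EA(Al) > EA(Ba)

The general trend: electron affinity increases across a period and decreases down a group.
(A) In (period 5, group 13) vs Sr (period 5, group 2): the stated order agrees with the simple trend.
(B) Sn (period 5, group 14) vs Sb (period 5, group 15): the stated order contradicts the simple trend.
(C) P (period 3, group 15) vs Pb (period 6, group 14): the stated order agrees with the simple trend.
(D) Al (period 3, group 13) vs Ba (period 6, group 2): the stated order agrees with the simple trend.
The exception is (B): adding an electron to Sb's half-filled 5p³ is unfavourable, so Sn has the more exothermic EA.

(B)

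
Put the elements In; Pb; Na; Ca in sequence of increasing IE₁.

Na, In, Ca, Pb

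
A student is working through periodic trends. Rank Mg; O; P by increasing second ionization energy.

The second ionization energy removes an electron from the +1 ion. For each element: Mg⁺ still has 1 valence electron; O⁺ still has 5 valence electrons; P⁺ still has 4 valence electrons.
All are still removing valence electrons, so compare the +1 ions as you would atoms: IE_2 generally rises across a period (higher Z_eff) and falls down a group (larger shell), subject to the usual subshell exceptions.
Valence configurations: Mg⁺ [Ne]3s¹, O⁺ [He]2s²2p³, P⁺ [Ne]3s²3p².
Tabulated IE_2 (kJ/mol): Mg 1451, O 3388, P 1907.
Putting it together, IE_2: Mg < P < O.

Mg < P < O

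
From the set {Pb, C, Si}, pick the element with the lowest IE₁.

C is in period 2, group 14; Si is in period 3, group 14; Pb is in period 6, group 14.
Across a period the outer electron is held more tightly (higher IE₁); down a group it sits in a higher shell, more shielded, and comes off more easily.
All are in group 14, so first ionization energy increases up the group.
The lowest IE₁ among these belongs to Pb.

Pb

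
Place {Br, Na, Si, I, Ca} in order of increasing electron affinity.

Ca < Na < Si < I < Br

Adding an electron releases more energy for atoms nearer the top right (short of the noble gases).
Neither a single period nor a single group — weigh both effects.
Na > Ca: period and group pull opposite ways; the down-group shift dominates (53 vs 2 kJ/mol).
Si > Na: both are in period 3; the period trend gives Si the larger value.
I > Si: the two effects oppose for this pair; the across-period effect wins (295 vs 134 kJ/mol).
Br > I: Br sits above I in group 17, so the down-group effect alone puts Br higher.
Approximate values (kJ/mol): Na 53, Si 134, Ca 2, Br 325, I 295.
So from lowest to highest: Ca < Na < Si < I < Br.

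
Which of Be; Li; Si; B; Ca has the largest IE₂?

Consider each +1 ion: Be⁺ still has 1 valence electron; Li⁺ is the bare [He] core; Si⁺ still has 3 valence electrons; B⁺ still has 2 valence electrons; Ca⁺ still has 1 valence electron.
Core electrons are held far more tightly than valence electrons, so Li tops the IE_2 order.
Valence configurations: Be⁺ [He]2s¹, Si⁺ [Ne]3s²3p¹, B⁺ [He]2s², Ca⁺ [Ar]4s¹.
Approximate IE_2 values (kJ/mol): Be 1757, Li 7298, Si 1577, B 2427, Ca 1145.
So the second ionization energies run Ca < Si < Be < B < Li.

Li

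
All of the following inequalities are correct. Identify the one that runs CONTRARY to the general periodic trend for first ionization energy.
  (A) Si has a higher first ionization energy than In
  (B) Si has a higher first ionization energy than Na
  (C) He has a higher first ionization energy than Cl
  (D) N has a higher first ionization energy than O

(D)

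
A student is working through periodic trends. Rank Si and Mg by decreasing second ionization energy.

Si, Mg

Consider each +1 ion: Si⁺ still has 3 valence electrons; Mg⁺ still has 1 valence electron.
All are still removing valence electrons, so compare the +1 ions as you would atoms: IE_2 generally rises across a period (higher Z_eff) and falls down a group (larger shell), subject to the usual subshell exceptions.
Valence configurations: Si⁺ [Ne]3s²3p¹, Mg⁺ [Ne]3s¹.
Tabulated IE_2 (kJ/mol): Si 1577, Mg 1451.
Hence IE_2: Mg < Si.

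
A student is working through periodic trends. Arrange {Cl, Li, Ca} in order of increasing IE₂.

After 1 electron has been removed, what remains? Cl⁺ still has 6 valence electrons; Li⁺ is the bare [He] core; Ca⁺ still has 1 valence electron.
Core electrons are held far more tightly than valence electrons, so Li tops the IE_2 order.
Valence configurations: Cl⁺ [Ne]3s²3p⁴, Ca⁺ [Ar]4s¹.
The numbers (kJ/mol): Cl 2298, Li 7298, Ca 1145.
Hence IE_2: Ca < Cl < Li.

Ca < Cl < Li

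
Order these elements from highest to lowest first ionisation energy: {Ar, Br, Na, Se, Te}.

Na is in period 3, group 1; Ar is in period 3, group 18; Se is in period 4, group 16; Br is in period 4, group 17; Te is in period 5, group 16.
IE₁ increases left→right with effective nuclear charge and decreases top→bottom as the valence shell moves farther out.
Here both period and group differ, so the two effects have to be weighed against each other.
Te > Na: period and group pull opposite ways; the across-period shift dominates (869 vs 496 kJ/mol).
Se > Te: Se sits above Te in group 16, so the down-group effect alone puts Se higher.
Br > Se: Br lies to the right of Se in period 4, so the across-period effect alone puts Br higher.
Ar > Br: both effects reinforce here, so Ar is clearly the higher of the two.
Tabulated first ionization energy (kJ/mol): Na 496, Ar 1521, Se 941, Br 1140, Te 869.
So from highest to lowest: Ar > Br > Se > Te > Na.

Ar, Br, Se, Te, Na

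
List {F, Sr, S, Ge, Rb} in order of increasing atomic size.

F < S < Ge < Sr < Rb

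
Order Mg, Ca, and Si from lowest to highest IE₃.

The third ionization energy removes an electron from the +2 ion. For each element: Mg²⁺ is the bare [Ne] core; Ca²⁺ is the bare [Ar] core; Si²⁺ still has 2 valence electrons.
Breaking into a closed-shell core is much more expensive than removing a leftover valence electron — Ca and Mg have the largest IE_3 here.
The numbers (kJ/mol): Mg 7733, Ca 4912, Si 3232.
So the third ionization energies run Si < Ca < Mg.

Si, Ca, Mg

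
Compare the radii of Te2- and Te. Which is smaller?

Te

Forming Te2- adds 2 electrons to Te. More electron–electron repulsion in the same shell, with unchanged nuclear charge, lets the cloud expand.
An anion is larger than its parent atom: Te2- > Te.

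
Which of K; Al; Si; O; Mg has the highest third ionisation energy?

Mg

IE_3 is the cost of taking one more electron from the +2 cation: K²⁺ is already 1 electron into the core; Al²⁺ still has 1 valence electron; Si²⁺ still has 2 valence electrons; O²⁺ still has 4 valence electrons; Mg²⁺ is the bare [Ne] core.
Usually core removal costs more than valence removal, but here the competition is close: a tightly held n=2 valence electron can cost more to remove than an n=3 core electron, so the actual values have to decide it.
Valence configurations: Al²⁺ [Ne]3s¹, Si²⁺ [Ne]3s², O²⁺ [He]2s²2p².
Tabulated IE_3 (kJ/mol): K 4420, Al 2745, Si 3232, O 5300, Mg 7733.
Putting it together, IE_3: Al < Si < K < O < Mg.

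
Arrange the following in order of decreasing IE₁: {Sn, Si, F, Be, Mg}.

Be is in period 2, group 2; F is in period 2, group 17; Mg is in period 3, group 2; Si is in period 3, group 14; Sn is in period 5, group 14.
Across a period the outer electron is held more tightly (higher IE₁); down a group it sits in a higher shell, more shielded, and comes off more easily.
These span different periods and groups, so the two trends combine.
Mg > Sn: period and group pull opposite ways; the down-group shift dominates (738 vs 709 kJ/mol).
Si > Mg: both are in period 3; the period trend gives Si the larger value.
Be > Si: the two effects oppose for this pair; the down-group effect wins (900 vs 786 kJ/mol).
F > Be: F lies to the right of Be in period 2, so the across-period effect alone puts F higher.
Tabulated first ionization energy (kJ/mol): Be 900, F 1681, Mg 738, Si 786, Sn 709.
So from highest to lowest: F > Be > Si > Mg > Sn.

F > Be > Si > Mg > Sn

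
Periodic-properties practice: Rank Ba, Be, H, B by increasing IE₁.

Ba, B, Be, H

H is in period 1, group 1; Be is in period 2, group 2; B is in period 2, group 13; Ba is in period 6, group 2.
IE₁ increases left→right with effective nuclear charge and decreases top→bottom as the valence shell moves farther out.
Neither a single period nor a single group — weigh both effects.
B > Ba: both effects reinforce here, so B is clearly the higher of the two.
Be > B: this pair runs against the simple trend — see the exception note.
H > Be: period and group pull opposite ways; the down-group shift dominates (1312 vs 900 kJ/mol).
Note the exception: Be has a higher first ionization energy than B, contrary to the simple trend — removing B's lone 2p electron is easier than breaking Be's filled 2s².
Tabulated first ionization energy (kJ/mol): H 1312, Be 900, B 801, Ba 503.
So from lowest to highest: Ba < B < Be < H.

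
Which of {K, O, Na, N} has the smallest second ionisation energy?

After 1 electron has been removed, what remains? K⁺ is the bare [Ar] core; O⁺ still has 5 valence electrons; Na⁺ is the bare [Ne] core; N⁺ still has 4 valence electrons.
Usually core removal costs more than valence removal, but here the competition is close: a tightly held n=2 valence electron can cost more to remove than an n=3 core electron, so the actual values have to decide it.
Valence configurations: O⁺ [He]2s²2p³, N⁺ [He]2s²2p².
Approximate IE_2 values (kJ/mol): K 3052, O 3388, Na 4562, N 2856.
Overall IE_2 order: N < K < O < Na.

N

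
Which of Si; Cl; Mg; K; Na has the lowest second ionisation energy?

Mg

The second ionization energy removes an electron from the +1 ion. For each element: Si⁺ still has 3 valence electrons; Cl⁺ still has 6 valence electrons; Mg⁺ still has 1 valence electron; K⁺ is the bare [Ar] core; Na⁺ is the bare [Ne] core.
Pulling an electron out of a noble-gas core costs far more than removing a remaining valence electron, so K and Na sit at the high end of IE_2.
Valence configurations: Si⁺ [Ne]3s²3p¹, Cl⁺ [Ne]3s²3p⁴, Mg⁺ [Ne]3s¹.
Approximate IE_2 values (kJ/mol): Si 1577, Cl 2298, Mg 1451, K 3052, Na 4562.
So the second ionization energies run Mg < Si < Cl < K < Na.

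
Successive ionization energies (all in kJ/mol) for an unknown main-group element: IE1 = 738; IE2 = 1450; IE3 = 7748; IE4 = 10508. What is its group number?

Group 2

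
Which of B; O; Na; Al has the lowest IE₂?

Al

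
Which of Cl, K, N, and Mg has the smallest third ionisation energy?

IE_3 is the cost of taking one more electron from the +2 cation: Cl²⁺ still has 5 valence electrons; K²⁺ is already 1 electron into the core; N²⁺ still has 3 valence electrons; Mg²⁺ is the bare [Ne] core.
Usually core removal costs more than valence removal, but here the competition is close: a tightly held n=2 valence electron can cost more to remove than an n=3 core electron, so the actual values have to decide it.
Valence configurations: Cl²⁺ [Ne]3s²3p³, N²⁺ [He]2s²2p¹.
Tabulated IE_3 (kJ/mol): Cl 3822, K 4420, N 4578, Mg 7733.
Overall IE_3 order: Cl < K < N < Mg.

Cl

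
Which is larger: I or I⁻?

Forming I⁻ adds 1 electron to I. More electron–electron repulsion in the same shell, with unchanged nuclear charge, lets the cloud expand.
An anion is larger than its parent atom: I⁻ > I.

I⁻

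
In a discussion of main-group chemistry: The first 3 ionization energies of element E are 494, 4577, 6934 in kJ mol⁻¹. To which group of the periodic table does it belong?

Look for the largest jump between consecutive ionization energies: IE2/IE1 ≈ 9.3, far larger than any earlier ratio.
That jump marks the point where a core electron is being removed. So the atom has 1 valence electron.
A main-group element with 1 valence electron is in group 1.

Group 1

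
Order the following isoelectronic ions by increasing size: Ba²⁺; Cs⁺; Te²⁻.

All of these have 54 electrons, so size is governed by nuclear charge alone: the more protons, the stronger the pull on the same electron cloud, and the smaller the ion.
Nuclear charges: Ba²⁺ (Z=56), Cs⁺ (Z=55), Te²⁻ (Z=52).
Smallest to largest: Ba²⁺ < Cs⁺ < Te²⁻.

Ba²⁺, Cs⁺, Te²⁻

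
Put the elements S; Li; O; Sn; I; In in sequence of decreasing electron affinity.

I > S > O > Sn > Li > In

Li is in period 2, group 1; O is in period 2, group 16; S is in period 3, group 16; In is in period 5, group 13; Sn is in period 5, group 14; I is in period 5, group 17.
EA tends to increase across a period and decrease down a group, though the pattern is less regular than for IE or radius.
Neither a single period nor a single group — weigh both effects.
Li > In: the two effects oppose for this pair; the down-group effect wins (60 vs 29 kJ/mol).
Sn > Li: the two effects oppose for this pair; the across-period effect wins (107 vs 60 kJ/mol).
O > Sn: both effects reinforce here, so O is clearly the higher of the two.
S > O: this pair runs against the simple trend — see the exception note.
I > S: period and group pull opposite ways; the across-period shift dominates (295 vs 200 kJ/mol).
Note the exception: S has a higher electron affinity than O, contrary to the simple trend — the compact 2p subshell of O repels the added electron more than S's larger 3p does.
For reference (kJ/mol): Li 60, O 141, S 200, In 29, Sn 107, I 295.
So from highest to lowest: I > S > O > Sn > Li > In.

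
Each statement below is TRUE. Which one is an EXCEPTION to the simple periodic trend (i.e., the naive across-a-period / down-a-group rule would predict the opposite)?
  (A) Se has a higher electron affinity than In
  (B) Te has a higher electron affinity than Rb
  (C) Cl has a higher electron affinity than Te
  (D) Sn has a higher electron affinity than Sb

The general trend: electron affinity increases across a period and decreases down a group.
(A) Se (period 4, group 16) vs In (period 5, group 13): the stated order agrees with the simple trend.
(B) Te (period 5, group 16) vs Rb (period 5, group 1): the stated order agrees with the simple trend.
(C) Cl (period 3, group 17) vs Te (period 5, group 16): the stated order agrees with the simple trend.
(D) Sn (period 5, group 14) vs Sb (period 5, group 15): the stated order contradicts the simple trend.
The exception is (D): adding an electron to Sb's half-filled 5p³ is unfavourable, so Sn has the more exothermic EA.

(D)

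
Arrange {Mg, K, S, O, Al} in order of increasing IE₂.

Mg < Al < S < K < O

The second ionization energy removes an electron from the +1 ion. For each element: Mg⁺ still has 1 valence electron; K⁺ is the bare [Ar] core; S⁺ still has 5 valence electrons; O⁺ still has 5 valence electrons; Al⁺ still has 2 valence electrons.
Usually core removal costs more than valence removal, but here the competition is close: a tightly held n=2 valence electron can cost more to remove than an n=3 core electron, so the actual values have to decide it.
Valence configurations: Mg⁺ [Ne]3s¹, S⁺ [Ne]3s²3p³, O⁺ [He]2s²2p³, Al⁺ [Ne]3s².
Tabulated IE_2 (kJ/mol): Mg 1451, K 3052, S 2252, O 3388, Al 1817.
Putting it together, IE_2: Mg < Al < S < K < O.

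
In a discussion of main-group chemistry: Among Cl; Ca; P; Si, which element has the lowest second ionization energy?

Ca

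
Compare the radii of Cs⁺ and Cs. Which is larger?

Forming Cs⁺ removes 1 electron from Cs. Fewer electrons for the same nuclear charge means less shielding and a higher Z_eff on the remaining electrons, and for main-group metals the entire outer shell is lost.
A cation is smaller than its parent atom: Cs⁺ < Cs.

Cs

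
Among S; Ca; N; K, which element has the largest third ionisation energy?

Ca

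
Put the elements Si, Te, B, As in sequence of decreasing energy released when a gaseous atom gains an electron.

Te, Si, As, B

B is in period 2, group 13; Si is in period 3, group 14; As is in period 4, group 15; Te is in period 5, group 16.
EA tends to increase across a period and decrease down a group, though the pattern is less regular than for IE or radius.
A diagonal step moves right (one effect) and down (the opposite effect) at once.
As > B: period and group pull opposite ways; the across-period shift dominates (78 vs 27 kJ/mol).
Si > As: period and group pull opposite ways; the down-group shift dominates (134 vs 78 kJ/mol).
Te > Si: period and group pull opposite ways; the across-period shift dominates (190 vs 134 kJ/mol).
For reference (kJ/mol): B 27, Si 134, As 78, Te 190.
So from highest to lowest: Te > Si > As > B.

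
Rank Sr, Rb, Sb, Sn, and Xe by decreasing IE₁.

Xe > Sb > Sn > Sr > Rb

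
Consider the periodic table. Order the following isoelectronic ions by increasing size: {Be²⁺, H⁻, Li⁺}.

All of these have 2 electrons, so size is governed by nuclear charge alone: the more protons, the stronger the pull on the same electron cloud, and the smaller the ion.
Nuclear charges: Be²⁺ (Z=4), Li⁺ (Z=3), H⁻ (Z=1).
Smallest to largest: Be²⁺ < Li⁺ < H⁻.

Be²⁺, Li⁺, H⁻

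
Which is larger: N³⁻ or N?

Forming N³⁻ adds 3 electrons to N. More electron–electron repulsion in the same shell, with unchanged nuclear charge, lets the cloud expand.
An anion is larger than its parent atom: N³⁻ > N.

N³⁻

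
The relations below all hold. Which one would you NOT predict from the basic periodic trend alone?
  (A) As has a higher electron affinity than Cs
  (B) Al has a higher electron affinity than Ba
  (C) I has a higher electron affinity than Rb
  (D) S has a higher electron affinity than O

(D)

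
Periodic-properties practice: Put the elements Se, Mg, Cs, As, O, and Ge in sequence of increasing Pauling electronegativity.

EN rises left→right (higher Z_eff, smaller atoms) and falls top→bottom (larger, more shielded atoms).
These span different periods and groups, so the two trends combine.
Mg > Cs: relative to Cs, both the across-period and down-group shifts push Mg's electronegativity up.
Ge > Mg: the two effects oppose for this pair; the across-period effect wins (2.01 vs 1.31).
As > Ge: both are in period 4; the period trend gives As the larger value.
Se > As: Se lies to the right of As in period 4, so the across-period effect alone puts Se higher.
O > Se: O sits above Se in group 16, so the down-group effect alone puts O higher.
For reference (Pauling): O 3.44, Mg 1.31, Ge 2.01, As 2.18, Se 2.55, Cs 0.79.
So from lowest to highest: Cs < Mg < Ge < As < Se < O.

Cs < Mg < Ge < As < Se < O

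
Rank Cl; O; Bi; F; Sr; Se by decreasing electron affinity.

O is in period 2, group 16; F is in period 2, group 17; Cl is in period 3, group 17; Se is in period 4, group 16; Sr is in period 5, group 2; Bi is in period 6, group 15.
Adding an electron releases more energy for atoms nearer the top right (short of the noble gases).
These span different periods and groups, so the two trends combine.
Bi > Sr: period and group pull opposite ways; the across-period shift dominates (91 vs 5 kJ/mol).
O > Bi: both effects reinforce here, so O is clearly the higher of the two.
Se > O: this pair runs against the simple trend — see the exception note.
F > Se: relative to Se, both the across-period and down-group shifts push F's electron affinity up.
Cl > F: this pair runs against the simple trend — see the exception note.
Note the exception: Se has a higher electron affinity than O, contrary to the simple trend — O's compact 2p subshell gives strong electron–electron repulsion on the added electron.
Note the exception: Cl has a higher electron affinity than F, contrary to the simple trend — F's small 2p subshell makes the incoming electron feel strong e⁻–e⁻ repulsion, so Cl actually releases more energy on gaining an electron.
For reference (kJ/mol): O 141, F 328, Cl 349, Se 195, Sr 5, Bi 91.
So from highest to lowest: Cl > F > Se > O > Bi > Sr.

Cl > F > Se > O > Bi > Sr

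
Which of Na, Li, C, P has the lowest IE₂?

P

The second ionization energy removes an electron from the +1 ion. For each element: Na⁺ is the bare [Ne] core; Li⁺ is the bare [He] core; C⁺ still has 3 valence electrons; P⁺ still has 4 valence electrons.
Breaking into a closed-shell core is much more expensive than removing a leftover valence electron — Na and Li have the largest IE_2 here.
Valence configurations: C⁺ [He]2s²2p¹, P⁺ [Ne]3s²3p².
Tabulated IE_2 (kJ/mol): Na 4562, Li 7298, C 2353, P 1907.
Hence IE_2: P < C < Na < Li.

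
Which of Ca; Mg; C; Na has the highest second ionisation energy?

Na

After 1 electron has been removed, what remains? Ca⁺ still has 1 valence electron; Mg⁺ still has 1 valence electron; C⁺ still has 3 valence electrons; Na⁺ is the bare [Ne] core.
Core electrons are held far more tightly than valence electrons, so Na tops the IE_2 order.
Valence configurations: Ca⁺ [Ar]4s¹, Mg⁺ [Ne]3s¹, C⁺ [He]2s²2p¹.
Approximate IE_2 values (kJ/mol): Ca 1145, Mg 1451, C 2353, Na 4562.
So the second ionization energies run Ca < Mg < C < Na.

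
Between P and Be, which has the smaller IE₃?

Consider each +2 ion: P²⁺ still has 3 valence electrons; Be²⁺ is the bare [He] core.
Core electrons are held far more tightly than valence electrons, so Be tops the IE_3 order.
The numbers (kJ/mol): P 2914, Be 14849.
Overall IE_3 order: P < Be.

P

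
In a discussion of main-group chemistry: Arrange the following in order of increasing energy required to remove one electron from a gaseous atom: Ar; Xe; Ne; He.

Xe, Ar, Ne, He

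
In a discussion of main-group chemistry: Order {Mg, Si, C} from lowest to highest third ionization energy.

Si < C < Mg

The third ionization energy removes an electron from the +2 ion. For each element: Mg²⁺ is the bare [Ne] core; Si²⁺ still has 2 valence electrons; C²⁺ still has 2 valence electrons.
Core electrons are held far more tightly than valence electrons, so Mg tops the IE_3 order.
Valence configurations: Si²⁺ [Ne]3s², C²⁺ [He]2s².
Approximate IE_3 values (kJ/mol): Mg 7733, Si 3232, C 4620.
So the third ionization energies run Si < C < Mg.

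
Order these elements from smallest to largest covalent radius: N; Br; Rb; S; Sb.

N < S < Br < Sb < Rb

Radius decreases left→right (rising Z_eff, same n) and increases top→bottom (higher n).
Neither a single period nor a single group — weigh both effects.
S > N: period and group pull opposite ways; the down-group shift dominates (103 vs 71 pm).
Br > S: period and group pull opposite ways; the down-group shift dominates (114 vs 103 pm).
Sb > Br: both effects reinforce here, so Sb is clearly the larger of the two.
Rb > Sb: both are in period 5; the period trend gives Rb the larger value.
Tabulated atomic radius (pm): N 71, S 103, Br 114, Rb 210, Sb 140.
So from smallest to largest: N < S < Br < Sb < Rb.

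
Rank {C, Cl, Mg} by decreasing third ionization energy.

Mg, C, Cl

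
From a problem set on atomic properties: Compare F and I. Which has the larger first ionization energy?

F

F is in period 2, group 17; I is in period 5, group 17.
First ionization energy rises across a period (greater Z_eff holds electrons more tightly) and falls down a group (valence electrons are farther from the nucleus).
All are in group 17, so first ionization energy increases up the group.
So F has the larger first ionization energy (F > I).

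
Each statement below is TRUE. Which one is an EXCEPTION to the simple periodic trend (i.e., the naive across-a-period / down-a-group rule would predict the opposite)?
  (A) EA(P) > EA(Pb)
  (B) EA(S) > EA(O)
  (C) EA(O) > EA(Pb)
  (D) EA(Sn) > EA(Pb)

(B)

The general trend: electron affinity increases across a period and decreases down a group.
(A) P (period 3, group 15) vs Pb (period 6, group 14): the stated order agrees with the simple trend.
(B) S (period 3, group 16) vs O (period 2, group 16): the stated order contradicts the simple trend.
(C) O (period 2, group 16) vs Pb (period 6, group 14): the stated order agrees with the simple trend.
(D) Sn (period 5, group 14) vs Pb (period 6, group 14): the stated order agrees with the simple trend.
The exception is (B): the compact 2p subshell of O repels the added electron more than S's larger 3p does.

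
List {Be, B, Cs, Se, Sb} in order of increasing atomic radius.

Be is in period 2, group 2; B is in period 2, group 13; Se is in period 4, group 16; Sb is in period 5, group 15; Cs is in period 6, group 1.
Atomic radius shrinks across a period as nuclear charge pulls the same shell inward, and grows down a group as new shells are added.
These span different periods and groups, so the two trends combine.
Be > B: both are in period 2; the period trend gives Be the larger value.
Se > Be: the two effects oppose for this pair; the down-group effect wins (116 vs 102 pm).
Sb > Se: both effects reinforce here, so Sb is clearly the larger of the two.
Cs > Sb: relative to Sb, both the across-period and down-group shifts push Cs's atomic radius up.
For reference (pm): Be 102, B 85, Se 116, Sb 140, Cs 232.
So from smallest to largest: B < Be < Se < Sb < Cs.

B < Be < Se < Sb < Cs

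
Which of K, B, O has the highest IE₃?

O

Consider each +2 ion: K²⁺ is already 1 electron into the core; B²⁺ still has 1 valence electron; O²⁺ still has 4 valence electrons.
Usually core removal costs more than valence removal, but here the competition is close: a tightly held n=2 valence electron can cost more to remove than an n=3 core electron, so the actual values have to decide it.
Valence configurations: B²⁺ [He]2s¹, O²⁺ [He]2s²2p².
Approximate IE_3 values (kJ/mol): K 4420, B 3660, O 5300.
Overall IE_3 order: B < K < O.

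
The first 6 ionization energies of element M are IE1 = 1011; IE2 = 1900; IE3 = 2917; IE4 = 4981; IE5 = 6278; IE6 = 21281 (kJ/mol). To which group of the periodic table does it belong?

Group 15

Look for the largest jump between consecutive ionization energies: IE6/IE5 ≈ 3.4, far larger than any earlier ratio.
That jump marks the point where a core electron is being removed. So the atom has 5 valence electrons.
A main-group element with 5 valence electrons is in group 15.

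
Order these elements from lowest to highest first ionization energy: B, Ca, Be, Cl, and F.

Ca < B < Be < Cl < F

Be is in period 2, group 2; B is in period 2, group 13; F is in period 2, group 17; Cl is in period 3, group 17; Ca is in period 4, group 2.
Removing the outermost electron gets harder across a period and easier down a group.
These span different periods and groups, so the two trends combine.
B > Ca: both effects reinforce here, so B is clearly the higher of the two.
Be > B: this pair runs against the simple trend — see the exception note.
Cl > Be: the two effects oppose for this pair; the across-period effect wins (1251 vs 900 kJ/mol).
F > Cl: they share group 17; the group trend gives F the larger value.
Note the exception: Be has a higher first ionization energy than B, contrary to the simple trend — removing B's lone 2p electron is easier than breaking Be's filled 2s².
Tabulated first ionization energy (kJ/mol): Be 900, B 801, F 1681, Cl 1251, Ca 590.
So from lowest to highest: Ca < B < Be < Cl < F.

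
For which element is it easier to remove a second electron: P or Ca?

Ca

IE_2 is the cost of taking one more electron from the +1 cation: P⁺ still has 4 valence electrons; Ca⁺ still has 1 valence electron.
All are still removing valence electrons, so compare the +1 ions as you would atoms: IE_2 generally rises across a period (higher Z_eff) and falls down a group (larger shell), subject to the usual subshell exceptions.
Valence configurations: P⁺ [Ne]3s²3p², Ca⁺ [Ar]4s¹.
Approximate IE_2 values (kJ/mol): P 1907, Ca 1145.
Overall IE_2 order: Ca < P.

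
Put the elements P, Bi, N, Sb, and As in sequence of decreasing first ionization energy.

N, P, As, Sb, Bi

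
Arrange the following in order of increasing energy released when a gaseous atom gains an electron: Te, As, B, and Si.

B < As < Si < Te

Adding an electron releases more energy for atoms nearer the top right (short of the noble gases).
These sit on a diagonal, where the across-period and down-group effects partly cancel.
As > B: period and group pull opposite ways; the across-period shift dominates (78 vs 27 kJ/mol).
Si > As: the two effects oppose for this pair; the down-group effect wins (134 vs 78 kJ/mol).
Te > Si: the two effects oppose for this pair; the across-period effect wins (190 vs 134 kJ/mol).
Approximate values (kJ/mol): B 27, Si 134, As 78, Te 190.
So from lowest to highest: B < As < Si < Te.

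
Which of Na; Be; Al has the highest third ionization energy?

Be

After 2 electrons have been removed, what remains? Na²⁺ is already 1 electron into the core; Be²⁺ is the bare [He] core; Al²⁺ still has 1 valence electron.
Core electrons are held far more tightly than valence electrons, so Na and Be top the IE_3 order.
The numbers (kJ/mol): Na 6910, Be 14849, Al 2745.
Overall IE_3 order: Al < Na < Be.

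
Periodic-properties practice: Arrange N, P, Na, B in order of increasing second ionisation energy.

P, B, N, Na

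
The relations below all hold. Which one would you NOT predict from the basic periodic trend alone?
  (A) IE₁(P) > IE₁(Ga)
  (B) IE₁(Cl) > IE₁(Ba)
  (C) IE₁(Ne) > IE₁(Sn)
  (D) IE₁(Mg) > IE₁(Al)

The general trend: first ionization energy increases across a period and decreases down a group.
(A) P (period 3, group 15) vs Ga (period 4, group 13): the stated order agrees with the simple trend.
(B) Cl (period 3, group 17) vs Ba (period 6, group 2): the stated order agrees with the simple trend.
(C) Ne (period 2, group 18) vs Sn (period 5, group 14): the stated order agrees with the simple trend.
(D) Mg (period 3, group 2) vs Al (period 3, group 13): the stated order contradicts the simple trend.
The exception is (D): Al's single 3p electron is easier to remove than one from Mg's filled 3s².

(D)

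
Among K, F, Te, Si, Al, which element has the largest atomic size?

Moving right in a period, electrons are added to the same shell under a stronger nuclear pull, so atoms get smaller; moving down, a new shell is opened and atoms get larger.
Here both period and group differ, so the two effects have to be weighed against each other.
Si > F: both effects reinforce here, so Si is clearly the larger of the two.
Al > Si: both are in period 3; the period trend gives Al the larger value.
Te > Al: period and group pull opposite ways; the down-group shift dominates (136 vs 126 pm).
K > Te: period and group pull opposite ways; the across-period shift dominates (196 vs 136 pm).
Approximate values (pm): F 64, Al 126, Si 116, K 196, Te 136.
The largest atomic size among these belongs to K.

K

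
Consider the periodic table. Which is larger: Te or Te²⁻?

Forming Te²⁻ adds 2 electrons to Te. More electron–electron repulsion in the same shell, with unchanged nuclear charge, lets the cloud expand.
An anion is larger than its parent atom: Te²⁻ > Te.

Te²⁻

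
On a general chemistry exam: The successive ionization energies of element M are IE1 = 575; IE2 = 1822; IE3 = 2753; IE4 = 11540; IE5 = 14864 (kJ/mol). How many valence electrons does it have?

Look for the largest jump between consecutive ionization energies: IE4/IE3 ≈ 4.2, far larger than any earlier ratio.
That jump marks the point where a core electron is being removed. So the atom has 3 valence electrons.

3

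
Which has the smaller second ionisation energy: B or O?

IE_2 is the cost of taking one more electron from the +1 cation: B⁺ still has 2 valence electrons; O⁺ still has 5 valence electrons.
All are still removing valence electrons, so compare the +1 ions as you would atoms: IE_2 generally rises across a period (higher Z_eff) and falls down a group (larger shell), subject to the usual subshell exceptions.
Valence configurations: B⁺ [He]2s², O⁺ [He]2s²2p³.
Tabulated IE_2 (kJ/mol): B 2427, O 3388.
Hence IE_2: B < O.

B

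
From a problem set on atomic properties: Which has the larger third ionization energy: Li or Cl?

Li

IE_3 is the cost of taking one more electron from the +2 cation: Li²⁺ is already 1 electron into the core; Cl²⁺ still has 5 valence electrons.
Breaking into a closed-shell core is much more expensive than removing a leftover valence electron — Li has the largest IE_3 here.
Tabulated IE_3 (kJ/mol): Li 11815, Cl 3822.
Putting it together, IE_3: Cl < Li.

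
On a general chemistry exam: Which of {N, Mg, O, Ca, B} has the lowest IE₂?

Ca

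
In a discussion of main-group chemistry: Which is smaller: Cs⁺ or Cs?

Forming Cs⁺ removes 1 electron from Cs. Fewer electrons for the same nuclear charge means less shielding and a higher Z_eff on the remaining electrons, and for main-group metals the entire outer shell is lost.
A cation is smaller than its parent atom: Cs⁺ < Cs.

Cs⁺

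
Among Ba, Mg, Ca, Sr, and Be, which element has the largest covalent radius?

Across a period the added protons contract the valence shell; down a group each new principal shell makes the atom larger.
All are in group 2, so atomic radius increases down the group.
The largest covalent radius among these belongs to Ba.

Ba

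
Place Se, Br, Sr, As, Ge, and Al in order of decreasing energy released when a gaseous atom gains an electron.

Br > Se > Ge > As > Al > Sr

Al is in period 3, group 13; Ge is in period 4, group 14; As is in period 4, group 15; Se is in period 4, group 16; Br is in period 4, group 17; Sr is in period 5, group 2.
Electron affinity generally becomes more exothermic across a period toward the halogens and less exothermic down a group.
Here both period and group differ, so the two effects have to be weighed against each other.
Al > Sr: both effects reinforce here, so Al is clearly the higher of the two.
As > Al: period and group pull opposite ways; the across-period shift dominates (78 vs 42 kJ/mol).
Ge > As: this pair runs against the simple trend — see the exception note.
Se > Ge: both are in period 4; the period trend gives Se the larger value.
Br > Se: Br lies to the right of Se in period 4, so the across-period effect alone puts Br higher.
Note the exception: Ge has a higher electron affinity than As, contrary to the simple trend — adding an electron to As's half-filled 4p³ is unfavourable, so Ge (4p²) has the more exothermic EA.
Tabulated electron affinity (kJ/mol): Al 42, Ge 119, As 78, Se 195, Br 325, Sr 5.
So from highest to lowest: Br > Se > Ge > As > Al > Sr.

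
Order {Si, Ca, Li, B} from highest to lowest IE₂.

After 1 electron has been removed, what remains? Si⁺ still has 3 valence electrons; Ca⁺ still has 1 valence electron; Li⁺ is the bare [He] core; B⁺ still has 2 valence electrons.
Pulling an electron out of a noble-gas core costs far more than removing a remaining valence electron, so Li sits at the high end of IE_2.
Valence configurations: Si⁺ [Ne]3s²3p¹, Ca⁺ [Ar]4s¹, B⁺ [He]2s².
Approximate IE_2 values (kJ/mol): Si 1577, Ca 1145, Li 7298, B 2427.
Putting it together, IE_2: Ca < Si < B < Li.

Li > B > Si > Ca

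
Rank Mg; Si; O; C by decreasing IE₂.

O > C > Si > Mg

Consider each +1 ion: Mg⁺ still has 1 valence electron; Si⁺ still has 3 valence electrons; O⁺ still has 5 valence electrons; C⁺ still has 3 valence electrons.
All are still removing valence electrons, so compare the +1 ions as you would atoms: IE_2 generally rises across a period (higher Z_eff) and falls down a group (larger shell), subject to the usual subshell exceptions.
Valence configurations: Mg⁺ [Ne]3s¹, Si⁺ [Ne]3s²3p¹, O⁺ [He]2s²2p³, C⁺ [He]2s²2p¹.
The numbers (kJ/mol): Mg 1451, Si 1577, O 3388, C 2353.
Overall IE_2 order: Mg < Si < C < O.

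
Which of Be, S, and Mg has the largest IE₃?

Be

Consider each +2 ion: Be²⁺ is the bare [He] core; S²⁺ still has 4 valence electrons; Mg²⁺ is the bare [Ne] core.
Core electrons are held far more tightly than valence electrons, so Mg and Be top the IE_3 order.
Approximate IE_3 values (kJ/mol): Be 14849, S 3357, Mg 7733.
Putting it together, IE_3: S < Mg < Be.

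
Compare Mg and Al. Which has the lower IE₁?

Removing the outermost electron gets harder across a period and easier down a group.
All lie in period 3; the across-period trend (first ionization energy increases left to right) applies, with the exception below.
Note the exception: Mg has a higher first ionization energy than Al, contrary to the simple trend — Al's single 3p electron is easier to remove than one from Mg's filled 3s².
Tabulated first ionization energy (kJ/mol): Mg 738, Al 578.
So Al has the lower IE₁ (Al < Mg).

Al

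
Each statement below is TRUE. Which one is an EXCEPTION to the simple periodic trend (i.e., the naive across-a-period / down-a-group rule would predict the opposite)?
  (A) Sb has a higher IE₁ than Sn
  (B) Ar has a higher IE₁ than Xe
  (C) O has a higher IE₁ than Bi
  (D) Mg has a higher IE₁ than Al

(D)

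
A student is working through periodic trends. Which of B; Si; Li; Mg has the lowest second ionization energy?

Mg

The second ionization energy removes an electron from the +1 ion. For each element: B⁺ still has 2 valence electrons; Si⁺ still has 3 valence electrons; Li⁺ is the bare [He] core; Mg⁺ still has 1 valence electron.
Core electrons are held far more tightly than valence electrons, so Li tops the IE_2 order.
Valence configurations: B⁺ [He]2s², Si⁺ [Ne]3s²3p¹, Mg⁺ [Ne]3s¹.
Tabulated IE_2 (kJ/mol): B 2427, Si 1577, Li 7298, Mg 1451.
Hence IE_2: Mg < Si < B < Li.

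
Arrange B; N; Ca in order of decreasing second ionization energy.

N > B > Ca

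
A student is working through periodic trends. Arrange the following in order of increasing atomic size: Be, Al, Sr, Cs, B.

Atomic radius shrinks across a period as nuclear charge pulls the same shell inward, and grows down a group as new shells are added.
Neither a single period nor a single group — weigh both effects.
Be > B: Be lies to the left of B in period 2, so the across-period effect alone puts Be larger.
Al > Be: the two effects oppose for this pair; the down-group effect wins (126 vs 102 pm).
Sr > Al: both effects reinforce here, so Sr is clearly the larger of the two.
Cs > Sr: relative to Sr, both the across-period and down-group shifts push Cs's atomic radius up.
Approximate values (pm): Be 102, B 85, Al 126, Sr 185, Cs 232.
So from smallest to largest: B < Be < Al < Sr < Cs.

B < Be < Al < Sr < Cs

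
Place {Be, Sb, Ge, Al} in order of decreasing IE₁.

Be, Sb, Ge, Al

Be is in period 2, group 2; Al is in period 3, group 13; Ge is in period 4, group 14; Sb is in period 5, group 15.
IE₁ increases left→right with effective nuclear charge and decreases top→bottom as the valence shell moves farther out.
These sit on a diagonal, where the across-period and down-group effects partly cancel.
Ge > Al: the two effects oppose for this pair; the across-period effect wins (762 vs 578 kJ/mol).
Sb > Ge: the two effects oppose for this pair; the across-period effect wins (831 vs 762 kJ/mol).
Be > Sb: the two effects oppose for this pair; the down-group effect wins (900 vs 831 kJ/mol).
For reference (kJ/mol): Be 900, Al 578, Ge 762, Sb 831.
So from highest to lowest: Be > Sb > Ge > Al.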